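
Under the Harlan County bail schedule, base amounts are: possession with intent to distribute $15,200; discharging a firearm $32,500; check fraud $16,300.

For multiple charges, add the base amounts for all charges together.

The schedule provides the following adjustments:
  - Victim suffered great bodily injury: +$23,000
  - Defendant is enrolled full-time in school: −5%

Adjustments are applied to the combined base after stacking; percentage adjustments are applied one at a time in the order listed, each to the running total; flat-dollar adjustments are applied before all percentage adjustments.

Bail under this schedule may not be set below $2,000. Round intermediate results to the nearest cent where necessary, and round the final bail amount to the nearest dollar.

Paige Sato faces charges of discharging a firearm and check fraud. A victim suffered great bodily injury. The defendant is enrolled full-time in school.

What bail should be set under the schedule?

Base amounts from the schedule: discharging a firearm $32,500; check fraud $16,300.
Stacking rule: sum of all bases. $32,500 + $16,300 = $48,800.
Victim suffered great bodily injury (+$23,000 flat): $48,800 + $23,000 = $71,800.
Defendant is enrolled full-time in school (−5%): $71,800 × 0.95 = $68,210.
$68,210 is at or above the $2,000 minimum.

$68,210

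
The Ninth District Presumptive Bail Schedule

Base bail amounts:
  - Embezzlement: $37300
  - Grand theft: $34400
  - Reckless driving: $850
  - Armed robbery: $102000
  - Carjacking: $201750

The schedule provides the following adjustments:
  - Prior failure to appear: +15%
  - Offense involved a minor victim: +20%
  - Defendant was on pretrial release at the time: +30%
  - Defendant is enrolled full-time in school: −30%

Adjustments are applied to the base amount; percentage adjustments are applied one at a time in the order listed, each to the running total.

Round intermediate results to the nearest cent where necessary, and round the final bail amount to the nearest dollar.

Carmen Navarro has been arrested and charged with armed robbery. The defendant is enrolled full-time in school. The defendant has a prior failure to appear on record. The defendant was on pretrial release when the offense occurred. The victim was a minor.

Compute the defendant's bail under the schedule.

Base amounts from the schedule: armed robbery $102000.
Single charge. Combined base = $102000.
Prior failure to appear (+15%): $102000 × 1.15 = $117300.
Offense involved a minor victim (+20%): $117300 × 1.2 = $140760.
Defendant was on pretrial release at the time (+30%): $140760 × 1.3 = $182988.
Defendant is enrolled full-time in school (−30%): $182988 × 0.7 = $128091.60.
Rounded to the nearest dollar: $128092.

$128092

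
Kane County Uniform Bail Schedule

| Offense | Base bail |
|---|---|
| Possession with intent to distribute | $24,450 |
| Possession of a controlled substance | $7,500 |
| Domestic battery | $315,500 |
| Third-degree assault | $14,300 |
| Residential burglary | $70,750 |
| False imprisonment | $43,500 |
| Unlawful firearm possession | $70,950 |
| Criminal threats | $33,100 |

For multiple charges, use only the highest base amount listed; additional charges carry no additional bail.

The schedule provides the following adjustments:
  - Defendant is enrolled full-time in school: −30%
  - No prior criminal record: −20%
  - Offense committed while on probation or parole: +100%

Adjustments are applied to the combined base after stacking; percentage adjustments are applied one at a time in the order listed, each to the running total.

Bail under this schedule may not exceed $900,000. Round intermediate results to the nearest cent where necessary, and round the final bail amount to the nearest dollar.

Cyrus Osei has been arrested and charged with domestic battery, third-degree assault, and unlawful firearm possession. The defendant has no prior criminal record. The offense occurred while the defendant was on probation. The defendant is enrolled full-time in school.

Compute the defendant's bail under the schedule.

$353,360

Base amounts from the schedule: domestic battery $315,500; third-degree assault $14,300; unlawful firearm possession $70,950.
Stacking rule: use the highest base only. Highest is domestic battery at $315,500. Combined base = $315,500.
Defendant is enrolled full-time in school (−30%): $315,500 × 0.7 = $220,850.
No prior criminal record (−20%): $220,850 × 0.8 = $176,680.
Offense committed while on probation or parole (+100%): $176,680 × 2 = $353,360.
$353,360 is within the $900,000 maximum.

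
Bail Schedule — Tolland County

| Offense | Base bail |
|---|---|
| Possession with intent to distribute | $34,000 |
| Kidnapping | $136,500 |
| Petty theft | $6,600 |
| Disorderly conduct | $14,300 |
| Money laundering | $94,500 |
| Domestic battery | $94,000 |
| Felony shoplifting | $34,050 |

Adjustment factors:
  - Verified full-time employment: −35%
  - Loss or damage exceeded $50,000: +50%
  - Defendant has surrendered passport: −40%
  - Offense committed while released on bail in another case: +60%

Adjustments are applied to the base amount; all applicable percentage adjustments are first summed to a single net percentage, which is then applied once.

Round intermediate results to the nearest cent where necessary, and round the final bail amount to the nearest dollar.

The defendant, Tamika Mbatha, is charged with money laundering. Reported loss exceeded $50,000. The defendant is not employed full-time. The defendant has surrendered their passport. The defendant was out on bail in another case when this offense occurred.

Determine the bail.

Base amounts from the schedule: money laundering $94,500.
Single charge. Combined base = $94,500.
Net percentage adjustment: +50% −40% +60% = +70%. $94,500 × 1.7 = $160,650.

$160,650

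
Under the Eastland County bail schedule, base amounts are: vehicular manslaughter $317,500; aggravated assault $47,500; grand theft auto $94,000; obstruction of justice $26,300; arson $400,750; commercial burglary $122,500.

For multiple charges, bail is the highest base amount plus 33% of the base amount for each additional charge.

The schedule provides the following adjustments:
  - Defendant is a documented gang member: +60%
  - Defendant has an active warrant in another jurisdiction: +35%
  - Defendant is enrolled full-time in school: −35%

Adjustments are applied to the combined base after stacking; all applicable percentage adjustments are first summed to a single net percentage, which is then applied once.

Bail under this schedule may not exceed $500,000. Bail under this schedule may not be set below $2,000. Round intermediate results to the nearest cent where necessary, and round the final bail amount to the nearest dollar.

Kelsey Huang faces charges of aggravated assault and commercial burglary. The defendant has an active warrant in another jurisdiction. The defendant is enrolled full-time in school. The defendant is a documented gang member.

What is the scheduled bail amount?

Base amounts from the schedule: aggravated assault $47,500; commercial burglary $122,500.
Stacking rule: highest base plus 33% of each additional charge. Highest is commercial burglary at $122,500. Additional: $47,500 × 33% = $15,675. Combined base = $122,500 + $15,675 = $138,175.
Net percentage adjustment: +60% +35% −35% = +60%. $138,175 × 1.6 = $221,080.
$221,080 is within the $500,000 maximum.
$221,080 is at or above the $2,000 minimum.

$221,080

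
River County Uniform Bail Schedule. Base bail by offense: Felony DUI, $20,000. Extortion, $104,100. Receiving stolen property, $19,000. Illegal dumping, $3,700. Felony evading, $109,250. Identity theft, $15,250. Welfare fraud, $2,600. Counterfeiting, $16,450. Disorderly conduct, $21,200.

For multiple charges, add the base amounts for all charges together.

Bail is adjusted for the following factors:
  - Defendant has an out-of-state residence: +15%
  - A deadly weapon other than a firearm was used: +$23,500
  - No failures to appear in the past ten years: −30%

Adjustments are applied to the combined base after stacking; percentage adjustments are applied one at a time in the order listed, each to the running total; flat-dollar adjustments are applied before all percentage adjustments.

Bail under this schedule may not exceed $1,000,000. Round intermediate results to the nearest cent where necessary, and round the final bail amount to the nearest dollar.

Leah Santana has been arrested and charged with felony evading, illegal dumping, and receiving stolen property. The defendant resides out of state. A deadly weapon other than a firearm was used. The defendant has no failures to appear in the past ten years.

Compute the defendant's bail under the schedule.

$125,137

Base amounts from the schedule: felony evading $109,250; illegal dumping $3,700; receiving stolen property $19,000.
Stacking rule: sum of all bases. $109,250 + $3,700 + $19,000 = $131,950.
A deadly weapon other than a firearm was used (+$23,500 flat): $131,950 + $23,500 = $155,450.
Defendant has an out-of-state residence (+15%): $155,450 × 1.15 = $178,767.50.
No failures to appear in the past ten years (−30%): $178,767.50 × 0.7 = $125,137.25.
$125,137.25 is within the $1,000,000 maximum.
Rounded to the nearest dollar: $125,137.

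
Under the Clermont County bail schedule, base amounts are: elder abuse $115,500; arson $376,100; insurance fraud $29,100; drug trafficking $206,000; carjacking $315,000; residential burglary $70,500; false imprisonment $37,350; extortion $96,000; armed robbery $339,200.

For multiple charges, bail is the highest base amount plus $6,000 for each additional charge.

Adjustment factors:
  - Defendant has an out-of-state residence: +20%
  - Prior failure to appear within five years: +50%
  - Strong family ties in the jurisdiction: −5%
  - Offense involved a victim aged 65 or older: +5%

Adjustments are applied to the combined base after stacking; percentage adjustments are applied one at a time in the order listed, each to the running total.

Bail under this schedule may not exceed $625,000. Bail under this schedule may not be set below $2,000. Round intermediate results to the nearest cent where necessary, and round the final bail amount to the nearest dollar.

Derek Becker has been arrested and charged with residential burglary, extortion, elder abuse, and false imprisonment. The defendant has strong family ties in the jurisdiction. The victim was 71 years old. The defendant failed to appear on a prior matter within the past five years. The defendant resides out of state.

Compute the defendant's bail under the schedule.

Base amounts from the schedule: residential burglary $70,500; extortion $96,000; elder abuse $115,500; false imprisonment $37,350.
Stacking rule: highest base plus $6,000 per additional charge. Highest is elder abuse at $115,500; 3 additional charges → +$18,000. Combined base = $133,500.
Defendant has an out-of-state residence (+20%): $133,500 × 1.2 = $160,200.
Prior failure to appear within five years (+50%): $160,200 × 1.5 = $240,300.
Strong family ties in the jurisdiction (−5%): $240,300 × 0.95 = $228,285.
Offense involved a victim aged 65 or older (+5%): $228,285 × 1.05 = $239,699.25.
$239,699.25 is within the $625,000 maximum.
$239,699.25 is at or above the $2,000 minimum.
Rounded to the nearest dollar: $239,699.

$239,699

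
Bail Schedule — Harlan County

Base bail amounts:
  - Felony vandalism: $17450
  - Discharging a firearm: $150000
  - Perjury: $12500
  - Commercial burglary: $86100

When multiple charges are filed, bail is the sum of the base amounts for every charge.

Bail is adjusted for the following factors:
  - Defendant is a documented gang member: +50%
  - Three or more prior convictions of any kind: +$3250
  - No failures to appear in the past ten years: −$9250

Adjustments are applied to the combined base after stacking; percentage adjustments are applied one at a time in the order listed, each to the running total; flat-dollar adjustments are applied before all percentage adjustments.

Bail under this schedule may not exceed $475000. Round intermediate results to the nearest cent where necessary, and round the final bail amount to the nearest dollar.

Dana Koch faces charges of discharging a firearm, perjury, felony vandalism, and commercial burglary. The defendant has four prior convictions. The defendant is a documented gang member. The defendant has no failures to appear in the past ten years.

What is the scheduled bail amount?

$390075

Base amounts from the schedule: discharging a firearm $150000; perjury $12500; felony vandalism $17450; commercial burglary $86100.
Stacking rule: sum of all bases. $150000 + $12500 + $17450 + $86100 = $266050.
Three or more prior convictions of any kind (+$3250 flat): $266050 + $3250 = $269300.
No failures to appear in the past ten years (−$9250 flat): $269300 − $9250 = $260050.
Defendant is a documented gang member (+50%): $260050 × 1.5 = $390075.
$390075 is within the $475000 maximum.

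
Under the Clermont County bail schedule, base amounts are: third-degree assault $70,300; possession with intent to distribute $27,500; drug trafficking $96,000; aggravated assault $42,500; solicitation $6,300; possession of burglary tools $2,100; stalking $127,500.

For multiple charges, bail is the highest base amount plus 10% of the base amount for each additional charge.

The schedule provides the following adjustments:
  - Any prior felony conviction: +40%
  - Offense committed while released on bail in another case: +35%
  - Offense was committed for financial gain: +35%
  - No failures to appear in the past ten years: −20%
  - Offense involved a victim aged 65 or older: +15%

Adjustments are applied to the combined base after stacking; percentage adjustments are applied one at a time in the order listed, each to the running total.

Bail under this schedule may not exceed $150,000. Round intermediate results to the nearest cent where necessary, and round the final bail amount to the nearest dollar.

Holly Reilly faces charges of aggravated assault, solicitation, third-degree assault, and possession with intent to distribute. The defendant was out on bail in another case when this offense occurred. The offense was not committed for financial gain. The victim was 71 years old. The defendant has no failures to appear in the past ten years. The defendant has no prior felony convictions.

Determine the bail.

Base amounts from the schedule: aggravated assault $42,500; solicitation $6,300; third-degree assault $70,300; possession with intent to distribute $27,500.
Stacking rule: highest base plus 10% of each additional charge. Highest is third-degree assault at $70,300. Additional: $42,500 × 10% = $4,250; $6,300 × 10% = $630; $27,500 × 10% = $2,750. Combined base = $70,300 + $7,630 = $77,930.
Offense committed while released on bail in another case (+35%): $77,930 × 1.35 = $105,205.50.
No failures to appear in the past ten years (−20%): $105,205.50 × 0.8 = $84,164.40.
Offense involved a victim aged 65 or older (+15%): $84,164.40 × 1.15 = $96,789.06.
$96,789.06 is within the $150,000 maximum.
Rounded to the nearest dollar: $96,789.

$96,789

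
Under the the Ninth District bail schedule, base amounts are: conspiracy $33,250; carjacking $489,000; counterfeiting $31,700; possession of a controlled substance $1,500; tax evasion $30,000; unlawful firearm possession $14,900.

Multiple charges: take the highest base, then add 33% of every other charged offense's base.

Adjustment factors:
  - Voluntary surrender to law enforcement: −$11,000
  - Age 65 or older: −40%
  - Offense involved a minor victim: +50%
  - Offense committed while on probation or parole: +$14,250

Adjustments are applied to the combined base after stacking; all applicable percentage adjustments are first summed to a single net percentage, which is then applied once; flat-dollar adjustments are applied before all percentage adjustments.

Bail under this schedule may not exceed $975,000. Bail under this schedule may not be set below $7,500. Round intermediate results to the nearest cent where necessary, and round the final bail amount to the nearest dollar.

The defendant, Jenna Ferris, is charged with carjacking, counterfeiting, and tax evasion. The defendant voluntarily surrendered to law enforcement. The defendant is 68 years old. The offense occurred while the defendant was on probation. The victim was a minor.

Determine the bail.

$563,872

Base amounts from the schedule: carjacking $489,000; counterfeiting $31,700; tax evasion $30,000.
Stacking rule: highest base plus 33% of each additional charge. Highest is carjacking at $489,000. Additional: $31,700 × 33% = $10,461; $30,000 × 33% = $9,900. Combined base = $489,000 + $20,361 = $509,361.
Voluntary surrender to law enforcement (−$11,000 flat): $509,361 − $11,000 = $498,361.
Offense committed while on probation or parole (+$14,250 flat): $498,361 + $14,250 = $512,611.
Net percentage adjustment: −40% +50% = +10%. $512,611 × 1.1 = $563,872.10.
$563,872.10 is within the $975,000 maximum.
$563,872.10 is at or above the $7,500 minimum.
Rounded to the nearest dollar: $563,872.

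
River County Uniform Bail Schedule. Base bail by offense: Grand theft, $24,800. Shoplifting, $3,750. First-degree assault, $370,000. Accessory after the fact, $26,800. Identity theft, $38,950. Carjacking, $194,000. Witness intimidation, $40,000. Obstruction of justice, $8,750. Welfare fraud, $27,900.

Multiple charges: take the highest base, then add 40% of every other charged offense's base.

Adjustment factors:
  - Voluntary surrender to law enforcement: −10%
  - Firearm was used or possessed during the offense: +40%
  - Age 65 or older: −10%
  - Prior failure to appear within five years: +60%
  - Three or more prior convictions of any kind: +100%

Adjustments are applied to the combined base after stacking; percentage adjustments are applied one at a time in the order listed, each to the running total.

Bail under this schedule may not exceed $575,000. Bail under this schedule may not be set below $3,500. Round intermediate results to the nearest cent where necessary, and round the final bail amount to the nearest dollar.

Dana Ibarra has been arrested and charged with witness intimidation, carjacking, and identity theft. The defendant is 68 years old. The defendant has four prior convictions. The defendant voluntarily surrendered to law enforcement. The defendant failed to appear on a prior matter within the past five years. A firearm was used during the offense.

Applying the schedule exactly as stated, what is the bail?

$575,000

Base amounts from the schedule: witness intimidation $40,000; carjacking $194,000; identity theft $38,950.
Stacking rule: highest base plus 40% of each additional charge. Highest is carjacking at $194,000. Additional: $40,000 × 40% = $16,000; $38,950 × 40% = $15,580. Combined base = $194,000 + $31,580 = $225,580.
Voluntary surrender to law enforcement (−10%): $225,580 × 0.9 = $203,022.
Firearm was used or possessed during the offense (+40%): $203,022 × 1.4 = $284,230.80.
Age 65 or older (−10%): $284,230.80 × 0.9 = $255,807.72.
Prior failure to appear within five years (+60%): $255,807.72 × 1.6 = $409,292.35.
Three or more prior convictions of any kind (+100%): $409,292.35 × 2 = $818,584.70.
Result $818,584.70 exceeds the maximum of $575,000; bail is capped at $575,000.
$575,000 is at or above the $3,500 minimum.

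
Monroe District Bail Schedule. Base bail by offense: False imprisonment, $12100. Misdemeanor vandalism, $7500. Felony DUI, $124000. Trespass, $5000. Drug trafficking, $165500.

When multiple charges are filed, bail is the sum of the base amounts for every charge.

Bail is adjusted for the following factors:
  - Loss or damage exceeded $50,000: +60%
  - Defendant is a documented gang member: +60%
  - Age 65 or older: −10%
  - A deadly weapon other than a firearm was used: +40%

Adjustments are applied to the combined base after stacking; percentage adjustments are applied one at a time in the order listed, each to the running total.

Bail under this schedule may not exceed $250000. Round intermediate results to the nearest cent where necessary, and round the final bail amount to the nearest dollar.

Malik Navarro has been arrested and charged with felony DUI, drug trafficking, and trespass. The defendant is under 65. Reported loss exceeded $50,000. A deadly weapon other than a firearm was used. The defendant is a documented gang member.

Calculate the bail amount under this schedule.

$250000

Base amounts from the schedule: felony DUI $124000; drug trafficking $165500; trespass $5000.
Stacking rule: sum of all bases. $124000 + $165500 + $5000 = $294500.
Loss or damage exceeded $50,000 (+60%): $294500 × 1.6 = $471200.
Defendant is a documented gang member (+60%): $471200 × 1.6 = $753920.
A deadly weapon other than a firearm was used (+40%): $753920 × 1.4 = $1055488.
Result $1055488 exceeds the maximum of $250000; bail is capped at $250000.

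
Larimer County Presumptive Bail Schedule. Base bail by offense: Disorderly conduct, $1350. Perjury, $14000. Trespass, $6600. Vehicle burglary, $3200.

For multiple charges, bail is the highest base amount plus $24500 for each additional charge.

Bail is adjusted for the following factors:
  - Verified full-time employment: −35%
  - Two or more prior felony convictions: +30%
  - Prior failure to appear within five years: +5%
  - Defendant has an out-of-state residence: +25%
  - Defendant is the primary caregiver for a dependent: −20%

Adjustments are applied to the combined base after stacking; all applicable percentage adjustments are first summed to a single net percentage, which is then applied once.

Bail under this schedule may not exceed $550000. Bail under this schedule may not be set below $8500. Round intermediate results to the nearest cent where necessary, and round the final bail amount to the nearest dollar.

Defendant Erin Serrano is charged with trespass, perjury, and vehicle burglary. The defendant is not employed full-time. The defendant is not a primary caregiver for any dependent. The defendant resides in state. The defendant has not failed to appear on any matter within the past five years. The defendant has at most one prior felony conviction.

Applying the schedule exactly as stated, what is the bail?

$63000

Base amounts from the schedule: trespass $6600; perjury $14000; vehicle burglary $3200.
Stacking rule: highest base plus $24500 per additional charge. Highest is perjury at $14000; 2 additional charges → +$49000. Combined base = $63000.
No adjustment factors apply to this defendant.
$63000 is within the $550000 maximum.
$63000 is at or above the $8500 minimum.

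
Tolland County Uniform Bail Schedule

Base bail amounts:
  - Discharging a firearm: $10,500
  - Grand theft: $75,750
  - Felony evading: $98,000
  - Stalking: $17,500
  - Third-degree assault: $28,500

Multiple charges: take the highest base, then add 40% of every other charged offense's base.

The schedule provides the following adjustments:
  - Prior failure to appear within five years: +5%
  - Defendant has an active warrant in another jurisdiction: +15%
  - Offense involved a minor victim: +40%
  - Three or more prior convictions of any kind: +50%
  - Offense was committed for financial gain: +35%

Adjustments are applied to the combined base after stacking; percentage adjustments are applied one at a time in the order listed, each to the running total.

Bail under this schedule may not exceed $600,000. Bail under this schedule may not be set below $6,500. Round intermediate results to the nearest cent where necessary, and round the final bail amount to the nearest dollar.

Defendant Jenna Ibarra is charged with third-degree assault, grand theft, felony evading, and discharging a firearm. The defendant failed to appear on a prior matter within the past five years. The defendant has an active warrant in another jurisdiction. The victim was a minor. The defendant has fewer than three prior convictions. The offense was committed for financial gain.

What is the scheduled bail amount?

$328,405

Base amounts from the schedule: third-degree assault $28,500; grand theft $75,750; felony evading $98,000; discharging a firearm $10,500.
Stacking rule: highest base plus 40% of each additional charge. Highest is felony evading at $98,000. Additional: $28,500 × 40% = $11,400; $75,750 × 40% = $30,300; $10,500 × 40% = $4,200. Combined base = $98,000 + $45,900 = $143,900.
Prior failure to appear within five years (+5%): $143,900 × 1.05 = $151,095.
Defendant has an active warrant in another jurisdiction (+15%): $151,095 × 1.15 = $173,759.25.
Offense involved a minor victim (+40%): $173,759.25 × 1.4 = $243,262.95.
Offense was committed for financial gain (+35%): $243,262.95 × 1.35 = $328,404.98.
$328,404.98 is within the $600,000 maximum.
$328,404.98 is at or above the $6,500 minimum.
Rounded to the nearest dollar: $328,405.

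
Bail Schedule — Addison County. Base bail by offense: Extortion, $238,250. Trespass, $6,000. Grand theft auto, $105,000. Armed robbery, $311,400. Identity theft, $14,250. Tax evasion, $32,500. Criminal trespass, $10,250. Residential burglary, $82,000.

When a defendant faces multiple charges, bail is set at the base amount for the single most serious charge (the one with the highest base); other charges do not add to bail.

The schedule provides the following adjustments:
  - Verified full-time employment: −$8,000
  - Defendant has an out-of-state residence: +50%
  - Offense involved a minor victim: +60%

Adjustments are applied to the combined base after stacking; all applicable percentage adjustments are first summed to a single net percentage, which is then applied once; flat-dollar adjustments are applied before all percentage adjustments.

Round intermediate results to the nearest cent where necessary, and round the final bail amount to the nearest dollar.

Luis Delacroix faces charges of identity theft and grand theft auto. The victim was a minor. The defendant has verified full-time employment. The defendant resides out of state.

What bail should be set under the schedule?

$203,700

Base amounts from the schedule: identity theft $14,250; grand theft auto $105,000.
Stacking rule: use the highest base only. Highest is grand theft auto at $105,000. Combined base = $105,000.
Verified full-time employment (−$8,000 flat): $105,000 − $8,000 = $97,000.
Net percentage adjustment: +50% +60% = +110%. $97,000 × 2.1 = $203,700.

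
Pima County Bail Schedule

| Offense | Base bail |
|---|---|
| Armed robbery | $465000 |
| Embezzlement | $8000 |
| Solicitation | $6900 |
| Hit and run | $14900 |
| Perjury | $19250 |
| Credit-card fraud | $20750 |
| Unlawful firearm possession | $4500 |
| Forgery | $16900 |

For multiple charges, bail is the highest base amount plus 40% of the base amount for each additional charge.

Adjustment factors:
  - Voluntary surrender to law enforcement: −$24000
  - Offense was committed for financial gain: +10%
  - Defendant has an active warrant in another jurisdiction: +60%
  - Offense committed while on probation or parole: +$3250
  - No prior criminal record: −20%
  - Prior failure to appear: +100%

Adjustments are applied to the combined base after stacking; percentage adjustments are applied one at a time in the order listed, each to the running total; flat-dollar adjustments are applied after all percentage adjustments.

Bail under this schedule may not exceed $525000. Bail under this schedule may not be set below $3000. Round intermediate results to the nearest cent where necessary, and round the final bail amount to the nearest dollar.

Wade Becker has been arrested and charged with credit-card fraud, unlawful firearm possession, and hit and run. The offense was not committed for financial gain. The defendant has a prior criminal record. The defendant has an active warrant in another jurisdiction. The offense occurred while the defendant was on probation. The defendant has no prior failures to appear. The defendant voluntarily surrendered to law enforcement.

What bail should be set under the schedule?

$24866

Base amounts from the schedule: credit-card fraud $20750; unlawful firearm possession $4500; hit and run $14900.
Stacking rule: highest base plus 40% of each additional charge. Highest is credit-card fraud at $20750. Additional: $4500 × 40% = $1800; $14900 × 40% = $5960. Combined base = $20750 + $7760 = $28510.
Defendant has an active warrant in another jurisdiction (+60%): $28510 × 1.6 = $45616.
Voluntary surrender to law enforcement (−$24000 flat): $45616 − $24000 = $21616.
Offense committed while on probation or parole (+$3250 flat): $21616 + $3250 = $24866.
$24866 is within the $525000 maximum.
$24866 is at or above the $3000 minimum.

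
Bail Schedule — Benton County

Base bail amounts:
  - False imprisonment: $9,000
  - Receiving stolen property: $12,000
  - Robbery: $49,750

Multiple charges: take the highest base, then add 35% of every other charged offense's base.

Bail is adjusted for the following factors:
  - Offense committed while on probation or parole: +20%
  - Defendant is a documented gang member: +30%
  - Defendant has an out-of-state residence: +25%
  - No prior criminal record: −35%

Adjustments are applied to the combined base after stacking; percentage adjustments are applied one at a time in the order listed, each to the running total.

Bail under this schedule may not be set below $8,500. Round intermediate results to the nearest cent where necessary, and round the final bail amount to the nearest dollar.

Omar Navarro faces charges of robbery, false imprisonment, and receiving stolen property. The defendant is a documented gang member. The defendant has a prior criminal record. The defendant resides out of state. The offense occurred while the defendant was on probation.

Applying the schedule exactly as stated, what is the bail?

$111,345

Base amounts from the schedule: robbery $49,750; false imprisonment $9,000; receiving stolen property $12,000.
Stacking rule: highest base plus 35% of each additional charge. Highest is robbery at $49,750. Additional: $9,000 × 35% = $3,150; $12,000 × 35% = $4,200. Combined base = $49,750 + $7,350 = $57,100.
Offense committed while on probation or parole (+20%): $57,100 × 1.2 = $68,520.
Defendant is a documented gang member (+30%): $68,520 × 1.3 = $89,076.
Defendant has an out-of-state residence (+25%): $89,076 × 1.25 = $111,345.
$111,345 is at or above the $8,500 minimum.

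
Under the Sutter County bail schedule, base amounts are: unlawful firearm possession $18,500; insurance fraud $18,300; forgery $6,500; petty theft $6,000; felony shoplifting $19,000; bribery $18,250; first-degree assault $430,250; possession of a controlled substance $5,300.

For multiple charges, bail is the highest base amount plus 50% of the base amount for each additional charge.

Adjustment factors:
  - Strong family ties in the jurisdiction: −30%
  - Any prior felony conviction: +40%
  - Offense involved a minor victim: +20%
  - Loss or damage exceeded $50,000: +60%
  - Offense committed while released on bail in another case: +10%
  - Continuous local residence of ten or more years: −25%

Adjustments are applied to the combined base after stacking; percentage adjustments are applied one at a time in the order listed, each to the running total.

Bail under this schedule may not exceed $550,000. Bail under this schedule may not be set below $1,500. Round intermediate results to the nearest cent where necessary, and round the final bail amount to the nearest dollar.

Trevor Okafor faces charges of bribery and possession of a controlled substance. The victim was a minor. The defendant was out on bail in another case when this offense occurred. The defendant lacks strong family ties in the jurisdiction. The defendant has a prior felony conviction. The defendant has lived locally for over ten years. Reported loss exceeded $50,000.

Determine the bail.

Base amounts from the schedule: bribery $18,250; possession of a controlled substance $5,300.
Stacking rule: highest base plus 50% of each additional charge. Highest is bribery at $18,250. Additional: $5,300 × 50% = $2,650. Combined base = $18,250 + $2,650 = $20,900.
Any prior felony conviction (+40%): $20,900 × 1.4 = $29,260.
Offense involved a minor victim (+20%): $29,260 × 1.2 = $35,112.
Loss or damage exceeded $50,000 (+60%): $35,112 × 1.6 = $56,179.20.
Offense committed while released on bail in another case (+10%): $56,179.20 × 1.1 = $61,797.12.
Continuous local residence of ten or more years (−25%): $61,797.12 × 0.75 = $46,347.84.
$46,347.84 is within the $550,000 maximum.
$46,347.84 is at or above the $1,500 minimum.
Rounded to the nearest dollar: $46,348.

$46,348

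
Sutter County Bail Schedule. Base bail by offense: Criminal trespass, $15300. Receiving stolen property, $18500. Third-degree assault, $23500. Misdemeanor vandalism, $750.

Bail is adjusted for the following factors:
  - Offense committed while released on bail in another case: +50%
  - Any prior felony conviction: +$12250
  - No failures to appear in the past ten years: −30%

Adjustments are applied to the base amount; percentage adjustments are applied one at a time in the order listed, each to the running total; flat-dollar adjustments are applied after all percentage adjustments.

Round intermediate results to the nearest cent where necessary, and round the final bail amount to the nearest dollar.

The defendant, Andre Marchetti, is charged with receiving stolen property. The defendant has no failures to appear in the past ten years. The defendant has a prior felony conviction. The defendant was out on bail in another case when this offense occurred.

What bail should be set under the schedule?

$31675

Base amounts from the schedule: receiving stolen property $18500.
Single charge. Combined base = $18500.
Offense committed while released on bail in another case (+50%): $18500 × 1.5 = $27750.
No failures to appear in the past ten years (−30%): $27750 × 0.7 = $19425.
Any prior felony conviction (+$12250 flat): $19425 + $12250 = $31675.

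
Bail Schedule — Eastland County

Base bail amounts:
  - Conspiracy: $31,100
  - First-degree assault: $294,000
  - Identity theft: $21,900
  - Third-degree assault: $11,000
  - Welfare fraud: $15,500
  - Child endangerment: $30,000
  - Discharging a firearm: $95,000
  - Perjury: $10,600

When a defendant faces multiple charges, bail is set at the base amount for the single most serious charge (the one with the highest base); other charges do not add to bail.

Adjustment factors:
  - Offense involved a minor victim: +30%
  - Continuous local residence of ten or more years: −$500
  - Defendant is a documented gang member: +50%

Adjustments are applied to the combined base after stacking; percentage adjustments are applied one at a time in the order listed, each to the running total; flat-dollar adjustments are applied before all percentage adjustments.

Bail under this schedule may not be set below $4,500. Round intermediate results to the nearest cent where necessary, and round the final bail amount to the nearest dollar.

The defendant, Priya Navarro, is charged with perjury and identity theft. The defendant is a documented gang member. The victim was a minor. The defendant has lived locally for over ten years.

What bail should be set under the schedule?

Base amounts from the schedule: perjury $10,600; identity theft $21,900.
Stacking rule: use the highest base only. Highest is identity theft at $21,900. Combined base = $21,900.
Continuous local residence of ten or more years (−$500 flat): $21,900 − $500 = $21,400.
Offense involved a minor victim (+30%): $21,400 × 1.3 = $27,820.
Defendant is a documented gang member (+50%): $27,820 × 1.5 = $41,730.
$41,730 is at or above the $4,500 minimum.

$41,730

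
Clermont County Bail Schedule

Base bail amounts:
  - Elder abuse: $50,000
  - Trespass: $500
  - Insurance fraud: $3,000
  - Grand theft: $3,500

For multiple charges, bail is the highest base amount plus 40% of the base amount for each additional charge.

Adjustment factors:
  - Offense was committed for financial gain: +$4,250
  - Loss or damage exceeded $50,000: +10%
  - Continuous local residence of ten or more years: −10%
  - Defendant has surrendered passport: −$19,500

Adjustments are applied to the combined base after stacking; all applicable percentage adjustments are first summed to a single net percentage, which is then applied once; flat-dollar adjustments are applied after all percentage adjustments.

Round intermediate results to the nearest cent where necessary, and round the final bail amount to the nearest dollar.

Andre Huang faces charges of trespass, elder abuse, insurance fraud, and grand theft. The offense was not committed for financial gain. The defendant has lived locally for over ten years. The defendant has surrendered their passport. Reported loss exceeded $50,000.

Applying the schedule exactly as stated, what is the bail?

Base amounts from the schedule: trespass $500; elder abuse $50,000; insurance fraud $3,000; grand theft $3,500.
Stacking rule: highest base plus 40% of each additional charge. Highest is elder abuse at $50,000. Additional: $500 × 40% = $200; $3,000 × 40% = $1,200; $3,500 × 40% = $1,400. Combined base = $50,000 + $2,800 = $52,800.
Net percentage adjustment: +10% −10% = +0%. $52,800 × 1 = $52,800.
Defendant has surrendered passport (−$19,500 flat): $52,800 − $19,500 = $33,300.

$33,300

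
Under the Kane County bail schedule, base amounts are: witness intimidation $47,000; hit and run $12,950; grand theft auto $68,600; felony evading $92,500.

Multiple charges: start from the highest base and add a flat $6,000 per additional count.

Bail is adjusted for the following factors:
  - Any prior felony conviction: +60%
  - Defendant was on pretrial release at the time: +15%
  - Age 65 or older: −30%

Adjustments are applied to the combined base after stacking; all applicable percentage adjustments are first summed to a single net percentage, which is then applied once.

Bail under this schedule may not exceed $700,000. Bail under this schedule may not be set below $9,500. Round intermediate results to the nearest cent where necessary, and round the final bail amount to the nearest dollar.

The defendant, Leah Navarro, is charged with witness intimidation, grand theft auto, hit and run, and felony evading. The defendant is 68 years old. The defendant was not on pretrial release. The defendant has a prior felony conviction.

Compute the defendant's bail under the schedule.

Base amounts from the schedule: witness intimidation $47,000; grand theft auto $68,600; hit and run $12,950; felony evading $92,500.
Stacking rule: highest base plus $6,000 per additional charge. Highest is felony evading at $92,500; 3 additional charges → +$18,000. Combined base = $110,500.
Net percentage adjustment: +60% −30% = +30%. $110,500 × 1.3 = $143,650.
$143,650 is within the $700,000 maximum.
$143,650 is at or above the $9,500 minimum.

$143,650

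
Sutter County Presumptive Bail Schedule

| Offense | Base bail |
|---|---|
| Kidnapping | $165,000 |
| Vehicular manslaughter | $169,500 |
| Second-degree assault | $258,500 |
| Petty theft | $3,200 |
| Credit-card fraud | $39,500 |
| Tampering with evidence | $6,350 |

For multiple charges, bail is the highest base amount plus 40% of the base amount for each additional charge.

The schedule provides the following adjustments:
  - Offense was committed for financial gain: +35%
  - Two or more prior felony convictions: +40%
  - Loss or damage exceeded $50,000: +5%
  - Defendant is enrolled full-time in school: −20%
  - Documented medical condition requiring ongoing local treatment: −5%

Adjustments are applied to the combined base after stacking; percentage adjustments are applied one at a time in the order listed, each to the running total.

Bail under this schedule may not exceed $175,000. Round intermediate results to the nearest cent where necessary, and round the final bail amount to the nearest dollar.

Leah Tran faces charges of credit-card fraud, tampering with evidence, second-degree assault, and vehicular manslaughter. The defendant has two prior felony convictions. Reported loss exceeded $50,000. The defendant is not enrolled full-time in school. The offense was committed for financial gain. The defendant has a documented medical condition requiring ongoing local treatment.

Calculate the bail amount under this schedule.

Base amounts from the schedule: credit-card fraud $39,500; tampering with evidence $6,350; second-degree assault $258,500; vehicular manslaughter $169,500.
Stacking rule: highest base plus 40% of each additional charge. Highest is second-degree assault at $258,500. Additional: $39,500 × 40% = $15,800; $6,350 × 40% = $2,540; $169,500 × 40% = $67,800. Combined base = $258,500 + $86,140 = $344,640.
Offense was committed for financial gain (+35%): $344,640 × 1.35 = $465,264.
Two or more prior felony convictions (+40%): $465,264 × 1.4 = $651,369.60.
Loss or damage exceeded $50,000 (+5%): $651,369.60 × 1.05 = $683,938.08.
Documented medical condition requiring ongoing local treatment (−5%): $683,938.08 × 0.95 = $649,741.18.
Result $649,741.18 exceeds the maximum of $175,000; bail is capped at $175,000.

$175,000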